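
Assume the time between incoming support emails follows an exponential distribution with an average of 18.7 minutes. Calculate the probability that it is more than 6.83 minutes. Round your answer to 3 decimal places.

0.694

The rate is λ = 1/18.7 = 0.0534759 per minute.
P(X > 6.83) = e^(−λ·6.83) = e^(−0.36524) ≈ 0.694.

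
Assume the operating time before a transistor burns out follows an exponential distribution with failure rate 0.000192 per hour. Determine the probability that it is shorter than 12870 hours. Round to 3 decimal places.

P(X ≤ 12870) = 1 − e^(−λ·12870) = 1 − e^(−2.471) ≈ 0.916.

0.916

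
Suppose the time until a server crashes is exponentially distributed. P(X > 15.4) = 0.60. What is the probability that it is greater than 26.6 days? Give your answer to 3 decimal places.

0.414

e^(−λ·15.4) = 0.60 ⇒ λ = −ln(0.60)/15.4 = 0.0331705.
P(X > 26.6) = e^(−0.0331705·26.6) = e^(−0.88234) ≈ 0.414.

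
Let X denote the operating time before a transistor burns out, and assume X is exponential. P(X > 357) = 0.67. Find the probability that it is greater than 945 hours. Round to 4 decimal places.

0.3464

e^(−λ·357) = 0.67 ⇒ λ = −ln(0.67)/357 = 0.00112179.
P(X > 945) = e^(−0.00112179·945) = e^(−1.0601) ≈ 0.3464.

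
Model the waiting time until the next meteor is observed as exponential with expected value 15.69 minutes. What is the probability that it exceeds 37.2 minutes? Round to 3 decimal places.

The rate is λ = 1/15.69 = 0.0637349 per minute.
P(X > 37.2) = e^(−λ·37.2) = e^(−2.3709) ≈ 0.093.

0.093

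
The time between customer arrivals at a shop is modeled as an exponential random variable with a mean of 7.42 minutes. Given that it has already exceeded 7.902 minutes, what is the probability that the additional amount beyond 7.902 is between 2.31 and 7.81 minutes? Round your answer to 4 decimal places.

0.3834

The rate is λ = 1/7.42 = 0.134771 per minute.
Memoryless: the residual past 7.902 is again Exp(λ).
P(2.31 < residual < 7.81) = e^(−λ·2.31) − e^(−λ·7.81) = 0.73248 − 0.34904 ≈ 0.3834.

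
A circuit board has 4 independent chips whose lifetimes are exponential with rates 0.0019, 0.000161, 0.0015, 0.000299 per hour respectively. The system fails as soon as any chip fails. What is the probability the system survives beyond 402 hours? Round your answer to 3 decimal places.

0.212

The time to first failure is exponential with rate Σλ = 0.0019 + 0.000161 + 0.0015 + 0.000299 = 0.00386.
P(min > 402) = e^(−0.00386·402) = e^(−1.5517) ≈ 0.212.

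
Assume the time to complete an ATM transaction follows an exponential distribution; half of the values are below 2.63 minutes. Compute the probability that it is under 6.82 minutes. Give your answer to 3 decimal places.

For an exponential, median = ln(2)/λ, so λ = ln 2 / 2.63 = 0.263554 per minute.
P(X ≤ 6.82) = 1 − e^(−λ·6.82) = 1 − e^(−1.7974) ≈ 0.834.

0.834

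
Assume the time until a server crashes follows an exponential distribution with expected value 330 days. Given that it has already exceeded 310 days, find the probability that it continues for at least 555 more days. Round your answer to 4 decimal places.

0.1860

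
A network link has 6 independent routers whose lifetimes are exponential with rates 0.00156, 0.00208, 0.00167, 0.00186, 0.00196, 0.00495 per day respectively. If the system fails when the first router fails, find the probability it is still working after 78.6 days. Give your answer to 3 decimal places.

0.331

The time to first failure is exponential with rate Σλ = 0.00156 + 0.00208 + 0.00167 + 0.00186 + 0.00196 + 0.00495 = 0.01408.
P(min > 78.6) = e^(−0.01408·78.6) = e^(−1.1067) ≈ 0.331.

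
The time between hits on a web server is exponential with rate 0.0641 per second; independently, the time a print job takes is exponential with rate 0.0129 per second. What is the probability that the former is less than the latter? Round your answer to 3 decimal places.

λ_1 = 0.0641, λ_2 = 0.0129.
For independent exponentials, P(the former < the latter) = λ_1/(λ_1+λ_2) = 0.0641/0.077 ≈ 0.832.

0.832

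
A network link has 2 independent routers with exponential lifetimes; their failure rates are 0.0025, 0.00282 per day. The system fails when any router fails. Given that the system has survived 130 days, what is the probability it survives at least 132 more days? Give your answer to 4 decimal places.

0.4955

Time to first failure ~ Exp(Σλ) with Σλ = 0.00532.
By memorylessness, P(T > 130+132 | T > 130) = P(T > 132) = e^(−0.00532·132) ≈ 0.4955.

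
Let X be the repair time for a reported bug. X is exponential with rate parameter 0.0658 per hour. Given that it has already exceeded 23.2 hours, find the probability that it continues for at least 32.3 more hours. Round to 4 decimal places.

0.1194

P(X > s+t | X > s) = e^(−λ(s+t))/e^(−λs) = e^(−λt), independent of s = 23.2.
P(X > 32.3) = e^(−2.1253) ≈ 0.1194.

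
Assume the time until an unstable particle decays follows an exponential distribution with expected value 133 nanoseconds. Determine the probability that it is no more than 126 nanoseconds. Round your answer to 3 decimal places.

0.612

The rate is λ = 1/133 = 0.0075188 per nanosecond.
P(X ≤ 126) = 1 − e^(−λ·126) = 1 − e^(−0.94737) ≈ 0.612.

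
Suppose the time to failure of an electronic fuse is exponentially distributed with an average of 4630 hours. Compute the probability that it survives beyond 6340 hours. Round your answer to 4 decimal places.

0.2543

The rate is λ = 1/4630 = 0.000215983 per hour.
P(X > 6340) = e^(−λ·6340) = e^(−1.3693) ≈ 0.2543.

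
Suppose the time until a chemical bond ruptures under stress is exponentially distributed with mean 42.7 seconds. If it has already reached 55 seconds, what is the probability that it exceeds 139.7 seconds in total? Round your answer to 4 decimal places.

The rate is λ = 1/42.7 = 0.0234192 per second.
P(X > s+t | X > s) = e^(−λ(s+t))/e^(−λs) = e^(−λt), independent of s = 55.
P(X > 84.7) = e^(−1.9836) ≈ 0.1376.

0.1376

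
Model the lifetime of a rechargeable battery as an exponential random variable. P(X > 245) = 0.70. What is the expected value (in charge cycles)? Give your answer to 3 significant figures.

687

e^(−λ·245) = 0.70 ⇒ λ = −ln(0.70)/245 = 0.00145582.
Mean = 1/λ = 686.9 charge cycles.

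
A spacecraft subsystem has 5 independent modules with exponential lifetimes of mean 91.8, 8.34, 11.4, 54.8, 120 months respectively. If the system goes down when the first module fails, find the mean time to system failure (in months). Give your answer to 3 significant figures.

4.08

The first failure time is exponential with rate Σλ_i = 1/91.8 + 1/8.34 + 1/11.4 + 1/54.8 + 1/120 = 0.245098 per month.
E[min] = 1/Σλ = 1/0.245098 = 4.08 months.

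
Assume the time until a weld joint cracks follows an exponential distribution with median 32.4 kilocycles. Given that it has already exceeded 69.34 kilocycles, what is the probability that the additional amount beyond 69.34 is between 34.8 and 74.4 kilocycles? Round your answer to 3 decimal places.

0.271

For an exponential, median = ln(2)/λ, so λ = ln 2 / 32.4 = 0.0213934 per kilocycle.
Memoryless: the residual past 69.34 is again Exp(λ).
P(34.8 < residual < 74.4) = e^(−λ·34.8) − e^(−λ·74.4) = 0.47498 − 0.20359 ≈ 0.271.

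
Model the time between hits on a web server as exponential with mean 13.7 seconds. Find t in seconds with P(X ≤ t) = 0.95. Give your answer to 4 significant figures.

41.04

The rate is λ = 1/13.7 = 0.0729927 per second.
Set 1 − e^(−λt) = 0.95, so t = −ln(0.05)/λ = 2.9957/0.0729927 ≈ 41.0415 seconds.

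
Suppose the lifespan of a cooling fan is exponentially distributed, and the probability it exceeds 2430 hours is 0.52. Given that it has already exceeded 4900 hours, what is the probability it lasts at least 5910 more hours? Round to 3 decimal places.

From e^(−λ·2430) = 0.52, λ = −ln(0.52)/2430 = 0.000269106.
Memoryless: P(X > 4900+5910 | X > 4900) = P(X > 5910) = e^(−0.000269106·5910) ≈ 0.204.

0.204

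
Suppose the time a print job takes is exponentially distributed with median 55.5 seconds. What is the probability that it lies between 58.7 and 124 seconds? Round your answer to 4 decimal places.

0.2679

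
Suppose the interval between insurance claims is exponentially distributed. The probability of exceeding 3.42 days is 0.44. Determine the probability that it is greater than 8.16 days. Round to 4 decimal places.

0.1410

e^(−λ·3.42) = 0.44 ⇒ λ = −ln(0.44)/3.42 = 0.240053.
P(X > 8.16) = e^(−0.240053·8.16) = e^(−1.9588) ≈ 0.1410.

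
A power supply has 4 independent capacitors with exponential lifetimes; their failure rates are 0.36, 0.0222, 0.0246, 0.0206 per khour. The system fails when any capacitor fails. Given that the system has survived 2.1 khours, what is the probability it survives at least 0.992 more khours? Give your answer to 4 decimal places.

Time to first failure ~ Exp(Σλ) with Σλ = 0.4274.
By memorylessness, P(T > 2.1+0.992 | T > 2.1) = P(T > 0.992) = e^(−0.4274·0.992) ≈ 0.6544.

0.6544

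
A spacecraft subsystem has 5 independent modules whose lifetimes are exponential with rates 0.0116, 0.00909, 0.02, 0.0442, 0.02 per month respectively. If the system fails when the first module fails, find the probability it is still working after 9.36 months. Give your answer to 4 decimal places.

The time to first failure is exponential with rate Σλ = 0.0116 + 0.00909 + 0.02 + 0.0442 + 0.02 = 0.10489.
P(min > 9.36) = e^(−0.10489·9.36) = e^(−0.98177) ≈ 0.3746.

0.3746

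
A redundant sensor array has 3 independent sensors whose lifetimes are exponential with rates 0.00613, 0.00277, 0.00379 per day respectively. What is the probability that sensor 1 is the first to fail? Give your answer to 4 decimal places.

The time to first failure is exponential with rate Σλ = 0.00613 + 0.00277 + 0.00379 = 0.01269.
P(sensor 1 first) = λ_1/Σλ = 0.00613/0.01269 ≈ 0.4831.

0.4831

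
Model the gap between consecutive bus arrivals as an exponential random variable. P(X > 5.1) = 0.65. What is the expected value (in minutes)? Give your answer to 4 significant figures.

11.84

e^(−λ·5.1) = 0.65 ⇒ λ = −ln(0.65)/5.1 = 0.0844672.
Mean = 1/λ = 11.8389 minutes.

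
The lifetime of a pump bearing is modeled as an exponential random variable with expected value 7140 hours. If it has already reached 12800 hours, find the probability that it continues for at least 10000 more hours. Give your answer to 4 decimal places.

The rate is λ = 1/7140 = 0.000140056 per hour.
By the memoryless property, P(X > 12800+10000 | X > 12800) = P(X > 10000).
P(X > 10000) = e^(−1.4006) ≈ 0.2465.

0.2465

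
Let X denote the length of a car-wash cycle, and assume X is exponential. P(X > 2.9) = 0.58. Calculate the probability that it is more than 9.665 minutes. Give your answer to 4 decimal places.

e^(−λ·2.9) = 0.58 ⇒ λ = −ln(0.58)/2.9 = 0.187837.
P(X > 9.665) = e^(−0.187837·9.665) = e^(−1.8154) ≈ 0.1628.

0.1628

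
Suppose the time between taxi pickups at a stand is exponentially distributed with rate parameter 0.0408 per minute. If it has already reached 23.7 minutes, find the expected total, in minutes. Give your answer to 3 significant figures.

By memorylessness, E[X | X > 23.7] = 23.7 + 1/λ = 23.7 + 24.5098 = 48.2098 minutes.

48.2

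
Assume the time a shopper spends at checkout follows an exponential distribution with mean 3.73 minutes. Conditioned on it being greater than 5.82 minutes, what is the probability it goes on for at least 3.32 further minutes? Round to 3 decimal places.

0.411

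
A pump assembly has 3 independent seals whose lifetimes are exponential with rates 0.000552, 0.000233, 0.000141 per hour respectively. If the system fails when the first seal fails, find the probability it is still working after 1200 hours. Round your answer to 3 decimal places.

0.329

The time to first failure is exponential with rate Σλ = 0.000552 + 0.000233 + 0.000141 = 0.000926.
P(min > 1200) = e^(−0.000926·1200) = e^(−1.1112) ≈ 0.329.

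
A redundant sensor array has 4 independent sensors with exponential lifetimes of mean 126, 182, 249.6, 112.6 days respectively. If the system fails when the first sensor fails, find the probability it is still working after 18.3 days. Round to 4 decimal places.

The first failure time is exponential with rate Σλ_i = 1/126 + 1/182 + 1/249.6 + 1/112.6 = 0.0263184 per day.
P(min > 18.3) = e^(−0.0263184·18.3) = e^(−0.48163) ≈ 0.6178.

0.6178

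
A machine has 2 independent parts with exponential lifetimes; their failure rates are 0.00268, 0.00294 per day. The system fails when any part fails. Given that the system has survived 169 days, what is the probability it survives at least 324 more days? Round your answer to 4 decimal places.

0.1619

Time to first failure ~ Exp(Σλ) with Σλ = 0.00562.
By memorylessness, P(T > 169+324 | T > 169) = P(T > 324) = e^(−0.00562·324) ≈ 0.1619.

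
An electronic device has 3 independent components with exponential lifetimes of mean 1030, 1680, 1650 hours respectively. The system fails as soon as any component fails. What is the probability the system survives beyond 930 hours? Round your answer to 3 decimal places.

The first failure time is exponential with rate Σλ_i = 1/1030 + 1/1680 + 1/1650 = 0.00217217 per hour.
P(min > 930) = e^(−0.00217217·930) = e^(−2.0201) ≈ 0.133.

0.133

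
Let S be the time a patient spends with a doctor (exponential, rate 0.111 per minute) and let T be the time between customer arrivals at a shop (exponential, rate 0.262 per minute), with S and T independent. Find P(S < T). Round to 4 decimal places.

λ_1 = 0.111, λ_2 = 0.262.
For independent exponentials, P(S < T) = λ_1/(λ_1+λ_2) = 0.111/0.373 ≈ 0.2976.

0.2976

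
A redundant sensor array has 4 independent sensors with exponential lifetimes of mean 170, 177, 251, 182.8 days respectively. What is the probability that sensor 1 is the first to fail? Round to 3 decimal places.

Rates: λ_i = 1/mean_i → 0.00588235, 0.00564972, 0.00398406, 0.00547046; Σλ = 0.0209866.
P(sensor 1 first) = λ_1/Σλ = 0.00588235/0.0209866 ≈ 0.280.

0.280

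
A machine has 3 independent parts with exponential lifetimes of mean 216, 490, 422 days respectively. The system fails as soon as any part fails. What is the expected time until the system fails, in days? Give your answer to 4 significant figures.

110.6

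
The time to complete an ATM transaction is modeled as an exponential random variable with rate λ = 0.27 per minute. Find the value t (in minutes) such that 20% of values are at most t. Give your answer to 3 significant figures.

Set 1 − e^(−λt) = 0.2, so t = −ln(0.8)/λ = 0.22314/0.27 ≈ 0.826458 minutes.

0.826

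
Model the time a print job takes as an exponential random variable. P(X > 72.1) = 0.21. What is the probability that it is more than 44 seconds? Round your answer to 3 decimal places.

0.386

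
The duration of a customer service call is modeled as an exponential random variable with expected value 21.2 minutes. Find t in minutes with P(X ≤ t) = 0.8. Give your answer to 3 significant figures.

34.1

The rate is λ = 1/21.2 = 0.0471698 per minute.
Set 1 − e^(−λt) = 0.8, so t = −ln(0.2)/λ = 1.6094/0.0471698 ≈ 34.1201 minutes.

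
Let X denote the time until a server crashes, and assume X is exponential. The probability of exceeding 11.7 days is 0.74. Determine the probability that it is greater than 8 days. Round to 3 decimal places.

0.814

e^(−λ·11.7) = 0.74 ⇒ λ = −ln(0.74)/11.7 = 0.0257355.
P(X > 8) = e^(−0.0257355·8) = e^(−0.20588) ≈ 0.814.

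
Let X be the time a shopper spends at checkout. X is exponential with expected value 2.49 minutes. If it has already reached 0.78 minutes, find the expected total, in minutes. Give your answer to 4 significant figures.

3.270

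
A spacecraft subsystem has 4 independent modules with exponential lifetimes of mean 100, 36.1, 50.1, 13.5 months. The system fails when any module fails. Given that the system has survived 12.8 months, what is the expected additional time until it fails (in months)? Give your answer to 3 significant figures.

First-failure rate Σλ = 1/100 + 1/36.1 + 1/50.1 + 1/13.5 = 0.131735.
By memorylessness the expected residual is 1/Σλ = 7.591 months, regardless of the 12.8 already elapsed.

7.59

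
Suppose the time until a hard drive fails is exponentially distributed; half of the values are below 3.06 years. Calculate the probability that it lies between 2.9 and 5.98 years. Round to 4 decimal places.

0.2604

For an exponential, median = ln(2)/λ, so λ = ln 2 / 3.06 = 0.226519 per year.
P(2.9 < X < 5.98) = e^(−λ·2.9) − e^(−λ·5.98) = 0.51845 − 0.25806 ≈ 0.2604.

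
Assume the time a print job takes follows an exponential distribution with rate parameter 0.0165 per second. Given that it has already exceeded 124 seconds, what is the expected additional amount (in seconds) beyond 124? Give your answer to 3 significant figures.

60.6

By memorylessness, the remaining amount past any threshold is again Exp(λ) with mean 1/λ = 60.6061 seconds.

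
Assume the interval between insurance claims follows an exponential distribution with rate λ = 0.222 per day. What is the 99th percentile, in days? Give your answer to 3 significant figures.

Set 1 − e^(−λt) = 0.99, so t = −ln(0.01)/λ = 4.6052/0.222 ≈ 20.744 days.

20.7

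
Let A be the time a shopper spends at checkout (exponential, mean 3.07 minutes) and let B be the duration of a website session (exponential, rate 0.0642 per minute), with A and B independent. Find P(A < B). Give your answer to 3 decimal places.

0.835

λ_1 = 1/3.07 = 0.325733, λ_2 = 0.0642.
For independent exponentials, P(A < B) = λ_1/(λ_1+λ_2) = 0.325733/0.389933 ≈ 0.835.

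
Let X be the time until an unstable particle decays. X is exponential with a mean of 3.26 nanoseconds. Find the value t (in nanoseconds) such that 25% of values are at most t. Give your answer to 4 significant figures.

The rate is λ = 1/3.26 = 0.306748 per nanosecond.
Set 1 − e^(−λt) = 0.25, so t = −ln(0.75)/λ = 0.28768/0.306748 ≈ 0.937844 nanoseconds.

0.9378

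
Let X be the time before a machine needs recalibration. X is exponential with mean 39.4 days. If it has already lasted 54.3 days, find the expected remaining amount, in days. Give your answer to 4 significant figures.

The rate is λ = 1/39.4 = 0.0253807 per day.
By memorylessness, the remaining amount past any threshold is again Exp(λ) with mean 1/λ = 39.4 days.

39.40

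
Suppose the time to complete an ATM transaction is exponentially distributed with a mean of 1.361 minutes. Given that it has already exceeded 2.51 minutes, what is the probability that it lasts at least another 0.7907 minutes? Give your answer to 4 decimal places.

0.5594

The rate is λ = 1/1.361 = 0.734754 per minute.
The exponential is memoryless, so the remaining time is again Exp(λ): the condition X > 2.51 is irrelevant.
P(X > 0.7907) = e^(−0.58097) ≈ 0.5594.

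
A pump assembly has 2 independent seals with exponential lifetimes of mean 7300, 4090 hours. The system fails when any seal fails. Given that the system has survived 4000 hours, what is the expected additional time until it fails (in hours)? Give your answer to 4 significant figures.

First-failure rate Σλ = 1/7300 + 1/4090 = 0.000381485.
By memorylessness the expected residual is 1/Σλ = 2621.33 hours, regardless of the 4000 already elapsed.

2621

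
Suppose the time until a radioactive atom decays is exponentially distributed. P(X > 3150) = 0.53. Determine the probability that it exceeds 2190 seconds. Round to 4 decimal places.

e^(−λ·3150) = 0.53 ⇒ λ = −ln(0.53)/3150 = 0.000201549.
P(X > 2190) = e^(−0.000201549·2190) = e^(−0.44139) ≈ 0.6431.

0.6431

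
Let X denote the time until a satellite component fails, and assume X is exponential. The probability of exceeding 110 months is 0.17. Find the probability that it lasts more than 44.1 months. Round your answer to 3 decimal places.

0.491

e^(−λ·110) = 0.17 ⇒ λ = −ln(0.17)/110 = 0.0161087.
P(X > 44.1) = e^(−0.0161087·44.1) = e^(−0.71039) ≈ 0.491.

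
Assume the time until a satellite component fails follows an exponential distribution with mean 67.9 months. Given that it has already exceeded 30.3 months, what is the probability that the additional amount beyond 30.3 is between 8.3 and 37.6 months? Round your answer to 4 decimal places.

0.3102

The rate is λ = 1/67.9 = 0.0147275 per month.
Memoryless: the residual past 30.3 is again Exp(λ).
P(8.3 < residual < 37.6) = e^(−λ·8.3) − e^(−λ·37.6) = 0.88494 − 0.57479 ≈ 0.3102.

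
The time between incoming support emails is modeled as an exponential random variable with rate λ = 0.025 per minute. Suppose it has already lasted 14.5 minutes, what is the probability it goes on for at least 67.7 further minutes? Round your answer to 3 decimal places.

0.184

The exponential is memoryless, so the remaining time is again Exp(λ): the condition X > 14.5 is irrelevant.
P(X > 67.7) = e^(−1.6925) ≈ 0.184.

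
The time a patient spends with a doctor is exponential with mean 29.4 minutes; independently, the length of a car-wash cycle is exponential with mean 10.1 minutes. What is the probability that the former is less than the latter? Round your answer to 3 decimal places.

λ_1 = 1/29.4 = 0.0340136, λ_2 = 1/10.1 = 0.0990099.
For independent exponentials, P(the former < the latter) = λ_1/(λ_1+λ_2) = 0.0340136/0.133024 ≈ 0.256.

0.256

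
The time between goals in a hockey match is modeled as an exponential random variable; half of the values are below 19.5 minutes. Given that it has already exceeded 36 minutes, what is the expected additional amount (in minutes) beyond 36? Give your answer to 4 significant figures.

28.13

For an exponential, median = ln(2)/λ, so λ = ln 2 / 19.5 = 0.035546 per minute.
By memorylessness, the remaining amount past any threshold is again Exp(λ) with mean 1/λ = 28.1326 minutes.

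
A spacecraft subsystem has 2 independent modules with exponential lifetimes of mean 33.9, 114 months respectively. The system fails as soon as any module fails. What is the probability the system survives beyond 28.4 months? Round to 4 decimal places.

0.3373

The first failure time is exponential with rate Σλ_i = 1/33.9 + 1/114 = 0.0382705 per month.
P(min > 28.4) = e^(−0.0382705·28.4) = e^(−1.0869) ≈ 0.3373.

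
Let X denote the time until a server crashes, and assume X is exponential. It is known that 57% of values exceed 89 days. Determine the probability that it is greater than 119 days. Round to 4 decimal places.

0.4716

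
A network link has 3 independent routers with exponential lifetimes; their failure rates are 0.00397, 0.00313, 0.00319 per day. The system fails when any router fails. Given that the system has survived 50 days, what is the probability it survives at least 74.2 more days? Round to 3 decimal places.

0.466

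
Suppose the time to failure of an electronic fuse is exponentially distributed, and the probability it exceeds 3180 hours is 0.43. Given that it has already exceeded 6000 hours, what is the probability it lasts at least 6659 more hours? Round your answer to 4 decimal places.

From e^(−λ·3180) = 0.43, λ = −ln(0.43)/3180 = 0.000265399.
Memoryless: P(X > 6000+6659 | X > 6000) = P(X > 6659) = e^(−0.000265399·6659) ≈ 0.1708.

0.1708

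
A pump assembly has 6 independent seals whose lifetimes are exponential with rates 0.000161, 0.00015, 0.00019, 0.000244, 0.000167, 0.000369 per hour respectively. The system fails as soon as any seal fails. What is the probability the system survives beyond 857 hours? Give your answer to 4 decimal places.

0.3336

The time to first failure is exponential with rate Σλ = 0.000161 + 0.00015 + 0.00019 + 0.000244 + 0.000167 + 0.000369 = 0.001281.
P(min > 857) = e^(−0.001281·857) = e^(−1.0978) ≈ 0.3336.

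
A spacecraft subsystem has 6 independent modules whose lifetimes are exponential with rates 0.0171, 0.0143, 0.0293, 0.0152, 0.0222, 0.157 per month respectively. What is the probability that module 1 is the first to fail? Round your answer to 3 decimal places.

0.067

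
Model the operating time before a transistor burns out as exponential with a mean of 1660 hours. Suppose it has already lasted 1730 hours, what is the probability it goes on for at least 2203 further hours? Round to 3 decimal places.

The rate is λ = 1/1660 = 0.00060241 per hour.
P(X > s+t | X > s) = e^(−λ(s+t))/e^(−λs) = e^(−λt), independent of s = 1730.
P(X > 2203) = e^(−1.3271) ≈ 0.265.

0.265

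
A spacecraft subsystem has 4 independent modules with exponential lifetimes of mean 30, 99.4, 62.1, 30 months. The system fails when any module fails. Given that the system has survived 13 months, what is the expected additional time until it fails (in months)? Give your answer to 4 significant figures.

10.77

First-failure rate Σλ = 1/30 + 1/99.4 + 1/62.1 + 1/30 = 0.0928301.
By memorylessness the expected residual is 1/Σλ = 10.7724 months, regardless of the 13 already elapsed.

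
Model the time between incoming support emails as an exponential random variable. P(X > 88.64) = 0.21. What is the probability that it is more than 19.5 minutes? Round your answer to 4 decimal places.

0.7094

e^(−λ·88.64) = 0.21 ⇒ λ = −ln(0.21)/88.64 = 0.0176066.
P(X > 19.5) = e^(−0.0176066·19.5) = e^(−0.34333) ≈ 0.7094.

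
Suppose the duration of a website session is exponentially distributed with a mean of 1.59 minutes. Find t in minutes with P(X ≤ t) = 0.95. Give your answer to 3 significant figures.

4.76

The rate is λ = 1/1.59 = 0.628931 per minute.
Set 1 − e^(−λt) = 0.95, so t = −ln(0.05)/λ = 2.9957/0.628931 ≈ 4.76321 minutes.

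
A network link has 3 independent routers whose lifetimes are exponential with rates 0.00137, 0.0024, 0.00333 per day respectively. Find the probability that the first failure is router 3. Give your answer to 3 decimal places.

The time to first failure is exponential with rate Σλ = 0.00137 + 0.0024 + 0.00333 = 0.0071.
P(router 3 first) = λ_3/Σλ = 0.00333/0.0071 ≈ 0.469.

0.469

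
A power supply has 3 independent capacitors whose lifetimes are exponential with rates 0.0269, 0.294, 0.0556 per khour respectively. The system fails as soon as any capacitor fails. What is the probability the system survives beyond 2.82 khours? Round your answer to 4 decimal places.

0.3459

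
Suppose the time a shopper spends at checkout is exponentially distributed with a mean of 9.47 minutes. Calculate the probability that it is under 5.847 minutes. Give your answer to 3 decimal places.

The rate is λ = 1/9.47 = 0.105597 per minute.
P(X ≤ 5.847) = 1 − e^(−λ·5.847) = 1 − e^(−0.61742) ≈ 0.461.

0.461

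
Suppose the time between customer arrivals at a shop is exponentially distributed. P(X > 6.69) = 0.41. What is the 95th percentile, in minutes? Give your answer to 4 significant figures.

22.48

e^(−λ·6.69) = 0.41 ⇒ λ = −ln(0.41)/6.69 = 0.133273.
95th percentile: 1 − e^(−λt) = 0.95, t = −ln(0.05)/λ = 22.4781 minutes.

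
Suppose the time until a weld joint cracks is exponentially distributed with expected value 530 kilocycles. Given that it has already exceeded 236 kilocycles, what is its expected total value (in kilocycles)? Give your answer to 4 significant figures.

The rate is λ = 1/530 = 0.00188679 per kilocycle.
By memorylessness, E[X | X > 236] = 236 + 1/λ = 236 + 530 = 766 kilocycles.

766.0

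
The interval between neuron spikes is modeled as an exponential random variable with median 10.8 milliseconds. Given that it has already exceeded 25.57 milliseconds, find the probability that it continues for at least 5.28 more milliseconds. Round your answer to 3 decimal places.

0.713

For an exponential, median = ln(2)/λ, so λ = ln 2 / 10.8 = 0.0641803 per millisecond.
By the memoryless property, P(X > 25.57+5.28 | X > 25.57) = P(X > 5.28).
P(X > 5.28) = e^(−0.33887) ≈ 0.713.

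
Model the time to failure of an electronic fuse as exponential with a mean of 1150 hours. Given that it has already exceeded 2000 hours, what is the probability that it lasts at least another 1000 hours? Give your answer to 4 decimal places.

The rate is λ = 1/1150 = 0.000869565 per hour.
P(X > s+t | X > s) = e^(−λ(s+t))/e^(−λs) = e^(−λt), independent of s = 2000.
P(X > 1000) = e^(−0.86957) ≈ 0.4191.

0.4191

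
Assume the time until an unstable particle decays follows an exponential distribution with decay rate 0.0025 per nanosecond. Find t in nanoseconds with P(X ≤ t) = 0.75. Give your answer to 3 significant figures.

555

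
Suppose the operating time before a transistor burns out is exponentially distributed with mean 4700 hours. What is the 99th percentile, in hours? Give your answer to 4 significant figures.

The rate is λ = 1/4700 = 0.000212766 per hour.
Set 1 − e^(−λt) = 0.99, so t = −ln(0.01)/λ = 4.6052/0.000212766 ≈ 21644.3 hours.

21640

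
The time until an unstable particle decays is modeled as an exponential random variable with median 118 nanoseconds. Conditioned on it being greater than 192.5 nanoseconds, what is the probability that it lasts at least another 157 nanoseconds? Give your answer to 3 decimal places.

For an exponential, median = ln(2)/λ, so λ = ln 2 / 118 = 0.00587413 per nanosecond.
By the memoryless property, P(X > 192.5+157 | X > 192.5) = P(X > 157).
P(X > 157) = e^(−0.92224) ≈ 0.398.

0.398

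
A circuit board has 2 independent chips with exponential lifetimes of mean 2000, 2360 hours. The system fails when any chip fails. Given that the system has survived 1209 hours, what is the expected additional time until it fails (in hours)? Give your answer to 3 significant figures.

First-failure rate Σλ = 1/2000 + 1/2360 = 0.000923729.
By memorylessness the expected residual is 1/Σλ = 1082.57 hours, regardless of the 1209 already elapsed.

1080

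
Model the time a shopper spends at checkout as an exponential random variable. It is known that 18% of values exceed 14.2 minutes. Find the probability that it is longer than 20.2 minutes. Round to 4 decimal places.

0.0872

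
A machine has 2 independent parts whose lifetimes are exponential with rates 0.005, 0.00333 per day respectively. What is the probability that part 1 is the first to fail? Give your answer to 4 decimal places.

The time to first failure is exponential with rate Σλ = 0.005 + 0.00333 = 0.00833.
P(part 1 first) = λ_1/Σλ = 0.005/0.00833 ≈ 0.6002.

0.6002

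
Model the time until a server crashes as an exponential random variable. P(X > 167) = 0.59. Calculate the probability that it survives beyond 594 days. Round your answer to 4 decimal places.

e^(−λ·167) = 0.59 ⇒ λ = −ln(0.59)/167 = 0.00315948.
P(X > 594) = e^(−0.00315948·594) = e^(−1.8767) ≈ 0.1531.

0.1531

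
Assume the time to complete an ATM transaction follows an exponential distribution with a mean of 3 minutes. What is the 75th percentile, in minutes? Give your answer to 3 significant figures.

The rate is λ = 1/3 = 0.333333 per minute.
Set 1 − e^(−λt) = 0.75, so t = −ln(0.25)/λ = 1.3863/0.333333 ≈ 4.15888 minutes.

4.16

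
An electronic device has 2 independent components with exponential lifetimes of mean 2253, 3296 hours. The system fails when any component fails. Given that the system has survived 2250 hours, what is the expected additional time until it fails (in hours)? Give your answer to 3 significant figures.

1340

First-failure rate Σλ = 1/2253 + 1/3296 = 0.000747251.
By memorylessness the expected residual is 1/Σλ = 1338.24 hours, regardless of the 2250 already elapsed.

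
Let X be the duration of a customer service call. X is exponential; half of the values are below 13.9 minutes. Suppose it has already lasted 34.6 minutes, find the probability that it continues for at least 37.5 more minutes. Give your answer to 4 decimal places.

For an exponential, median = ln(2)/λ, so λ = ln 2 / 13.9 = 0.0498667 per minute.
By the memoryless property, P(X > 34.6+37.5 | X > 34.6) = P(X > 37.5).
P(X > 37.5) = e^(−1.87) ≈ 0.1541.

0.1541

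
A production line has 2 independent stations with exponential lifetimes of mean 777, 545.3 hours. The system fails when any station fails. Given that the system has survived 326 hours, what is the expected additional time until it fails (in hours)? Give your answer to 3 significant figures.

First-failure rate Σλ = 1/777 + 1/545.3 = 0.00312085.
By memorylessness the expected residual is 1/Σλ = 320.425 hours, regardless of the 326 already elapsed.

320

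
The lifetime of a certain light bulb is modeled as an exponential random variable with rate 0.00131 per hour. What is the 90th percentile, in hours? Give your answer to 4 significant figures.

Set 1 − e^(−λt) = 0.9, so t = −ln(0.1)/λ = 2.3026/0.00131 ≈ 1757.7 hours.

1758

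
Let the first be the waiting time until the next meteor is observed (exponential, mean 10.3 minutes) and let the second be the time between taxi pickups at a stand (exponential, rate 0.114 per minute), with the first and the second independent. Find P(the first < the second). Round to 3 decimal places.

0.460

λ_1 = 1/10.3 = 0.0970874, λ_2 = 0.114.
For independent exponentials, P(the first < the second) = λ_1/(λ_1+λ_2) = 0.0970874/0.211087 ≈ 0.460.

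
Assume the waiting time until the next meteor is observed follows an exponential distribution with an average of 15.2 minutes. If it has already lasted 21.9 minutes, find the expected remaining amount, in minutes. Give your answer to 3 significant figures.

The rate is λ = 1/15.2 = 0.0657895 per minute.
By memorylessness, the remaining amount past any threshold is again Exp(λ) with mean 1/λ = 15.2 minutes.

15.2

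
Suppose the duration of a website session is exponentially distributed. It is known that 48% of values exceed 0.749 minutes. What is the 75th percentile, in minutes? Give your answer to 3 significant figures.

1.41

e^(−λ·0.749) = 0.48 ⇒ λ = −ln(0.48)/0.749 = 0.979932.
75th percentile: 1 − e^(−λt) = 0.75, t = −ln(0.25)/λ = 1.41468 minutes.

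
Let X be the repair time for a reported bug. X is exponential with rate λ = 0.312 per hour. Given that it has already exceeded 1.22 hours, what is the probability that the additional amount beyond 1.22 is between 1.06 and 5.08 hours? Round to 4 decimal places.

Memoryless: the residual past 1.22 is again Exp(λ).
P(1.06 < residual < 5.08) = e^(−λ·1.06) − e^(−λ·5.08) = 0.71841 − 0.20496 ≈ 0.5135.

0.5135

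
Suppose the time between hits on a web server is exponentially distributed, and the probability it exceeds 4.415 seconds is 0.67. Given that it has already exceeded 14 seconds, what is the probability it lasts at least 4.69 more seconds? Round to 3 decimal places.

From e^(−λ·4.415) = 0.67, λ = −ln(0.67)/4.415 = 0.0907084.
Memoryless: P(X > 14+4.69 | X > 14) = P(X > 4.69) = e^(−0.0907084·4.69) ≈ 0.653.

0.653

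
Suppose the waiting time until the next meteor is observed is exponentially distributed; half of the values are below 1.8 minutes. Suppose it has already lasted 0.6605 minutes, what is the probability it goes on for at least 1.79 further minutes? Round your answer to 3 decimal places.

For an exponential, median = ln(2)/λ, so λ = ln 2 / 1.8 = 0.385082 per minute.
P(X > s+t | X > s) = e^(−λ(s+t))/e^(−λs) = e^(−λt), independent of s = 0.6605.
P(X > 1.79) = e^(−0.6893) ≈ 0.502.

0.502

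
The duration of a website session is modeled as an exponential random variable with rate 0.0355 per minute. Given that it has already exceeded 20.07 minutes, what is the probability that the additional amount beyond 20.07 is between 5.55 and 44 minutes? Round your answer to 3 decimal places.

0.611

Memoryless: the residual past 20.07 is again Exp(λ).
P(5.55 < residual < 44) = e^(−λ·5.55) − e^(−λ·44) = 0.82117 − 0.20972 ≈ 0.611.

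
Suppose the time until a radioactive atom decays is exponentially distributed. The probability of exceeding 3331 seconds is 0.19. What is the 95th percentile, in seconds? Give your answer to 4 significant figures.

e^(−λ·3331) = 0.19 ⇒ λ = −ln(0.19)/3331 = 0.000498568.
95th percentile: 1 − e^(−λt) = 0.95, t = −ln(0.05)/λ = 6008.67 seconds.

6009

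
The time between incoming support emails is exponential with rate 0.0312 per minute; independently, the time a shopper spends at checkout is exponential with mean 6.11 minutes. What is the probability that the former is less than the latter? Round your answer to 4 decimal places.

0.1601

λ_1 = 0.0312, λ_2 = 1/6.11 = 0.163666.
For independent exponentials, P(the former < the latter) = λ_1/(λ_1+λ_2) = 0.0312/0.194866 ≈ 0.1601.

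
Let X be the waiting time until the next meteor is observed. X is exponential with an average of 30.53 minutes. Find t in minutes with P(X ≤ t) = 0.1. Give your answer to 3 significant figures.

The rate is λ = 1/30.53 = 0.0327547 per minute.
Set 1 − e^(−λt) = 0.1, so t = −ln(0.9)/λ = 0.10536/0.0327547 ≈ 3.21666 minutes.

3.22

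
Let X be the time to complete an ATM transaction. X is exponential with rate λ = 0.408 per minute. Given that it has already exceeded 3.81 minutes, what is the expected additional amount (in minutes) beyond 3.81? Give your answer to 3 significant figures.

2.45

By memorylessness, the remaining amount past any threshold is again Exp(λ) with mean 1/λ = 2.45098 minutes.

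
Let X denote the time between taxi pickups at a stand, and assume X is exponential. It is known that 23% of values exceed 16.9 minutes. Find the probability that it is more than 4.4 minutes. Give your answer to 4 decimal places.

0.6821

e^(−λ·16.9) = 0.23 ⇒ λ = −ln(0.23)/16.9 = 0.0869631.
P(X > 4.4) = e^(−0.0869631·4.4) = e^(−0.38264) ≈ 0.6821.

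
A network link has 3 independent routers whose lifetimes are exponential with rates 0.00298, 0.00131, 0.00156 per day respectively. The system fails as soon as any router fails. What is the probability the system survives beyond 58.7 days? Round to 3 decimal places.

0.709

The time to first failure is exponential with rate Σλ = 0.00298 + 0.00131 + 0.00156 = 0.00585.
P(min > 58.7) = e^(−0.00585·58.7) = e^(−0.3434) ≈ 0.709.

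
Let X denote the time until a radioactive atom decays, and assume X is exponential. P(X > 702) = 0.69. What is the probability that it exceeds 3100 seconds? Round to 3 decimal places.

0.194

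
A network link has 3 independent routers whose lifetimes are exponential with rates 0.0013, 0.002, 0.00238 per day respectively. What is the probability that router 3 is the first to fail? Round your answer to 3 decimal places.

0.419

The time to first failure is exponential with rate Σλ = 0.0013 + 0.002 + 0.00238 = 0.00568.
P(router 3 first) = λ_3/Σλ = 0.00238/0.00568 ≈ 0.419.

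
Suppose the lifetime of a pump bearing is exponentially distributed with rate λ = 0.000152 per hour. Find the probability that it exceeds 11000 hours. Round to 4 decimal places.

P(X > 11000) = e^(−λ·11000) = e^(−1.672) ≈ 0.1879.

0.1879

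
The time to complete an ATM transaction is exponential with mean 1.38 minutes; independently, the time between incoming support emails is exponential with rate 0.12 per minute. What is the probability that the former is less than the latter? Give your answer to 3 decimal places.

0.858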